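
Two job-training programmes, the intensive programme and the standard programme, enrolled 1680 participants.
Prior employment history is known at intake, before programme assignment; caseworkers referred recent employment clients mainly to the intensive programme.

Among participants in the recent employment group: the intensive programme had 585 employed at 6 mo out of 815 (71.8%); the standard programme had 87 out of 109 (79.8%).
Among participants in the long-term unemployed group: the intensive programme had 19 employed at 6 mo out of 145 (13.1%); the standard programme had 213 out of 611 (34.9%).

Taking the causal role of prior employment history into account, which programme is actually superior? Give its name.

Within every prior employment history level the standard programme has the higher rate, yet pooled the intensive programme does — Simpson's reversal.
Here prior employment history is a common cause — it drives both which programme a case falls under and the outcome. The crude comparison mixes populations; the stratum-specific rates are the causally relevant ones.
Within each level — recent employment: 71.8% vs 79.8%; long-term unemployed: 13.1% vs 34.9% — the standard programme is higher every time.

the standard programme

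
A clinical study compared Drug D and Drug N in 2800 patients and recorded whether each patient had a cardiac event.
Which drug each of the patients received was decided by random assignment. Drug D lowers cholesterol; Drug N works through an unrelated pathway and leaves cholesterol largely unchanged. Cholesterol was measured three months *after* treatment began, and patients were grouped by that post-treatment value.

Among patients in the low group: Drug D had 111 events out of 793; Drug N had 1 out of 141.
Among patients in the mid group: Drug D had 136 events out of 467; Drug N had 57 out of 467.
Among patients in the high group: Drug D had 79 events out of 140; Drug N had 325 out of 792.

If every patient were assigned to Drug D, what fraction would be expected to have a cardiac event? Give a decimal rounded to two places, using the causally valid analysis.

The cholesterol-specific comparison favours Drug N throughout, but the pooled figures favour Drug D. The question is whether to condition on cholesterol.
Cholesterol lies on the pathway drug → cholesterol → outcome, so adjusting for it blocks the indirect effect. For the total causal effect of drug, use the unadjusted pooled rates.
So P(outcome | do(Drug D)) is just the pooled rate for Drug D: 326/1400 = 0.233.

0.23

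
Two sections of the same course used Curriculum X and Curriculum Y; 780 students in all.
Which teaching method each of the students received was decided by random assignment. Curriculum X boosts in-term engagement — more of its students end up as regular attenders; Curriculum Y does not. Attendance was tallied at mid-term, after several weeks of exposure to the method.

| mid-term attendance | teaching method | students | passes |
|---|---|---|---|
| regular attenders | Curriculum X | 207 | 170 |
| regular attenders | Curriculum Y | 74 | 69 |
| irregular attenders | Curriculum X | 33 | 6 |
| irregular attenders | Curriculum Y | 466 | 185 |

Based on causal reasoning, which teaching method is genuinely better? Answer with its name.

The stratified and pooled comparisons disagree (Curriculum Y wins within each mid-term attendance; Curriculum X wins overall), so the answer turns on the causal role of mid-term attendance.
Mid-term attendance lies on the pathway teaching method → mid-term attendance → outcome, so adjusting for it blocks the indirect effect. For the total causal effect of teaching method, use the unadjusted pooled rates.
Pooled: Curriculum X 73.3% vs Curriculum Y 47.0%; Curriculum X is higher overall.

Curriculum X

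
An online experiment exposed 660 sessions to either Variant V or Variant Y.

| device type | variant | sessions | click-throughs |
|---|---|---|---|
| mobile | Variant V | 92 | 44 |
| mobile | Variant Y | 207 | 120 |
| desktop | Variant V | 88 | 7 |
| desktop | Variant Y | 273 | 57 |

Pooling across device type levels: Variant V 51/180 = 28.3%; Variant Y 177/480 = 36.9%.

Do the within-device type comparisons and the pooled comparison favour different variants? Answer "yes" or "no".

no

Within each device type level (mobile 47.8% vs 58.0%; desktop 8.0% vs 20.9%), Variant Y has the higher rate every time. Pooled: 28.3% vs 36.9% — Variant Y has the higher rate overall. They agree.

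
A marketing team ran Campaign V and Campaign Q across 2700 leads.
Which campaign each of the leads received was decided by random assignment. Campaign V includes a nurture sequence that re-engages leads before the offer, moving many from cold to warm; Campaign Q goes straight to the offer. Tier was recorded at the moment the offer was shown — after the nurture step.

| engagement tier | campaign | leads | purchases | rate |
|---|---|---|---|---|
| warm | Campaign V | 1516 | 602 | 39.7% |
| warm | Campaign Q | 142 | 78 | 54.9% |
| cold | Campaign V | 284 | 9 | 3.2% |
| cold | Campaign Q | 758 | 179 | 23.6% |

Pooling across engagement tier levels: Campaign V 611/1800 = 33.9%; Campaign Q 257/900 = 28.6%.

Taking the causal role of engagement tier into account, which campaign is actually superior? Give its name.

The distribution of engagement tier is itself part of what the campaign does — it is an intermediate outcome. Holding it fixed would remove that part of the effect; the total effect is the pooled difference.
Pooled: Campaign V 33.9% vs Campaign Q 28.6%; Campaign V is higher overall.

Campaign V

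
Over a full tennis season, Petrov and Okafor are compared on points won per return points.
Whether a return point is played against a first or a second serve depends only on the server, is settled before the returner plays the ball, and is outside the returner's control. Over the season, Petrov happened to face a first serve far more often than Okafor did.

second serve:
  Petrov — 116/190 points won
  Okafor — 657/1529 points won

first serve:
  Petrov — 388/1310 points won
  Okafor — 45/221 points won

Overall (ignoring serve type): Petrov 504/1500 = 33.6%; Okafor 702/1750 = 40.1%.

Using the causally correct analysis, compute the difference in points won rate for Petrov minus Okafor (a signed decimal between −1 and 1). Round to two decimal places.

Nothing the player does changes serve type; the imbalance is an allocation artefact. With serve type also predicting the outcome, the pooled figure is confounded, and the within-stratum comparison is the causal one.
Adjusting over the population distribution of serve type: 0.529·(0.611−0.430) + 0.471·(0.296−0.204) = +0.139.

+0.14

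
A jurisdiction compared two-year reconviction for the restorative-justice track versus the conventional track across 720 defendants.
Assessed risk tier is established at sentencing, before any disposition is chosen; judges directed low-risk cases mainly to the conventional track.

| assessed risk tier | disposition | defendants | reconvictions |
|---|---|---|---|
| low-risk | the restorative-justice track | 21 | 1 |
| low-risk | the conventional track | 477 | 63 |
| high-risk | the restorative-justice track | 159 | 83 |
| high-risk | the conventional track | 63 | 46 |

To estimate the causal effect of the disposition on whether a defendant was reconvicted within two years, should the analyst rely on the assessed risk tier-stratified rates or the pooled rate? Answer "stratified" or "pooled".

Here assessed risk tier is a common cause — it drives both which disposition a case falls under and the outcome. The crude comparison mixes populations; the stratum-specific rates are the causally relevant ones.
Within each level — low-risk: 4.8% vs 13.2%; high-risk: 52.2% vs 73.0% — the restorative-justice track is lower every time.

stratified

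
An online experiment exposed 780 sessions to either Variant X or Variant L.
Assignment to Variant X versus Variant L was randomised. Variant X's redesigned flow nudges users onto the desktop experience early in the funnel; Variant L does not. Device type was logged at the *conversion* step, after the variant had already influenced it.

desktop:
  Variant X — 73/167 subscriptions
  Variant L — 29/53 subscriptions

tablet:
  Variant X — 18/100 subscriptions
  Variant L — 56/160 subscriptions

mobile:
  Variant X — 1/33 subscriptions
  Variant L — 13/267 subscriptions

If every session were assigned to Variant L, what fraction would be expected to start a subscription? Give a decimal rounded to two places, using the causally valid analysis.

Device type lies on the pathway variant → device type → outcome, so adjusting for it blocks the indirect effect. For the total causal effect of variant, use the unadjusted pooled rates.
So P(outcome | do(Variant L)) is just the pooled rate for Variant L: 98/480 = 0.204.

0.20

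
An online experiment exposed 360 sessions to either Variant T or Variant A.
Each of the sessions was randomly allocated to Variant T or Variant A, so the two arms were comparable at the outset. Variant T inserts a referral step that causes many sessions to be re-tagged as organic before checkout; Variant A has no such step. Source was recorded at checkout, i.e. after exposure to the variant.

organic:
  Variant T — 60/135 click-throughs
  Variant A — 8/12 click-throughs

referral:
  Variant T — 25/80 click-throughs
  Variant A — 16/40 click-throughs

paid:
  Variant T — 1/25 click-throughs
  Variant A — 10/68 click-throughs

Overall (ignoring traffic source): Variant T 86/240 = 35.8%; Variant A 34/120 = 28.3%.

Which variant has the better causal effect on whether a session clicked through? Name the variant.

Variant A is higher inside every traffic source stratum but Variant T is higher in aggregate. Whether to stratify depends on how traffic source relates to the variant.
The distribution of traffic source is itself part of what the variant does — it is an intermediate outcome. Holding it fixed would remove that part of the effect; the total effect is the pooled difference.
Pooled: Variant T 35.8% vs Variant A 28.3%; Variant T is higher overall.

Variant T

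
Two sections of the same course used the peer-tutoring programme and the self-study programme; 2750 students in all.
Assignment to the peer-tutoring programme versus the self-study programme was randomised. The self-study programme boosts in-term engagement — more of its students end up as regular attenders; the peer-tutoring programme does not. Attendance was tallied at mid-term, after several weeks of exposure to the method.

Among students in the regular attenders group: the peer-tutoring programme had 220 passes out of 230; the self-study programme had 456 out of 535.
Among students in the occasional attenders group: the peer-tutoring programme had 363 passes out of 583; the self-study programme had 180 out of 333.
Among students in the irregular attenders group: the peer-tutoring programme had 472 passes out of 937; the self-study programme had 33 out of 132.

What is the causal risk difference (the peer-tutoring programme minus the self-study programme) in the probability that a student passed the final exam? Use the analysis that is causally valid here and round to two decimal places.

-0.07

The stratified and pooled comparisons disagree (the peer-tutoring programme wins within each mid-term attendance; the self-study programme wins overall), so the answer turns on the causal role of mid-term attendance.
Mid-term attendance lies on the pathway teaching method → mid-term attendance → outcome, so adjusting for it blocks the indirect effect. For the total causal effect of teaching method, use the unadjusted pooled rates.
The causal difference is the pooled difference: 0.603 − 0.669 = -0.066.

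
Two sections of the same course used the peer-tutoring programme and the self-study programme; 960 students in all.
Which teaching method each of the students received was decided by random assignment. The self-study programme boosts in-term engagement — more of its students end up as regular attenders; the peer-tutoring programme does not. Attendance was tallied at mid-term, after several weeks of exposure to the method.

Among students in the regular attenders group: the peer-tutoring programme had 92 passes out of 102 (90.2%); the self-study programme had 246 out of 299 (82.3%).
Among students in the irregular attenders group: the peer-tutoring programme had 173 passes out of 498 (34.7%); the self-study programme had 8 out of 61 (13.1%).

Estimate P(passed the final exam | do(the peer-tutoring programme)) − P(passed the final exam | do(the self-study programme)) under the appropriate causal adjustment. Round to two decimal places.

-0.26

The distribution of mid-term attendance is itself part of what the teaching method does — it is an intermediate outcome. Holding it fixed would remove that part of the effect; the total effect is the pooled difference.
The causal difference is the pooled difference: 0.442 − 0.706 = -0.264.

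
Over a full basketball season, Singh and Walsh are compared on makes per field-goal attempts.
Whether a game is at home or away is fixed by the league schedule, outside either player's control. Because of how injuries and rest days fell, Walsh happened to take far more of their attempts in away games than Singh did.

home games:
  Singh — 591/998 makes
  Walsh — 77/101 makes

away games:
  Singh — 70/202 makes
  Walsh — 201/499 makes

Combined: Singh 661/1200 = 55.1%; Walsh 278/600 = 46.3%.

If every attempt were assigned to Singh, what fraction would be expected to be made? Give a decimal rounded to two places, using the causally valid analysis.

Since game venue is a pre-existing factor (not a product of the player) and it affects the outcome on its own, it is a confounder. The stratified rates, not the pooled rate, identify the causal effect.
Standardising Singh to the population game venue mix: 0.611·591/998 + 0.389·70/202 = 0.497.

0.50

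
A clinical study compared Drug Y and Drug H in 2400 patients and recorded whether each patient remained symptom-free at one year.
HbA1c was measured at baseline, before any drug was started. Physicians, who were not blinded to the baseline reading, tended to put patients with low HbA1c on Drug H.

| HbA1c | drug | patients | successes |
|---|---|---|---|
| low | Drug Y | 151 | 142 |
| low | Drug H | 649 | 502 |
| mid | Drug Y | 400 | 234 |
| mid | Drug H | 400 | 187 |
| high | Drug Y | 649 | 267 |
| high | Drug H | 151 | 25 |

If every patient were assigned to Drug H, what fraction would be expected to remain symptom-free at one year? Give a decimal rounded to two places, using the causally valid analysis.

0.47

Drug Y is higher inside every HbA1c stratum but Drug H is higher in aggregate. Whether to stratify depends on how HbA1c relates to the drug.
HbA1c satisfies the back-door criterion: it is not a descendant of the drug, and it blocks the spurious path from drug to outcome. Adjusting for it (i.e., using the within-HbA1c rates) gives the causal effect.
Standardising Drug H to the population HbA1c mix: 0.333·502/649 + 0.333·187/400 + 0.333·25/151 = 0.469.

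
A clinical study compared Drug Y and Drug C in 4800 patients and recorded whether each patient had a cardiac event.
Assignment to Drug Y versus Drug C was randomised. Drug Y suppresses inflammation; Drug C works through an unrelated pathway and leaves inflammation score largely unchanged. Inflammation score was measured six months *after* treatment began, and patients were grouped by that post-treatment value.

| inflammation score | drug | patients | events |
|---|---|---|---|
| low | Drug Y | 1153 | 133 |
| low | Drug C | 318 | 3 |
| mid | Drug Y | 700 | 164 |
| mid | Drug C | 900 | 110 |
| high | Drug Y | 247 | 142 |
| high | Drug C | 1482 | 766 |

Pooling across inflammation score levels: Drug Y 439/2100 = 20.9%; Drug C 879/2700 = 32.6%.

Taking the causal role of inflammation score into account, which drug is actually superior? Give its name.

Inflammation score lies on the pathway drug → inflammation score → outcome, so adjusting for it blocks the indirect effect. For the total causal effect of drug, use the unadjusted pooled rates.
Pooled: Drug Y 20.9% vs Drug C 32.6%; Drug Y is lower overall.

Drug Y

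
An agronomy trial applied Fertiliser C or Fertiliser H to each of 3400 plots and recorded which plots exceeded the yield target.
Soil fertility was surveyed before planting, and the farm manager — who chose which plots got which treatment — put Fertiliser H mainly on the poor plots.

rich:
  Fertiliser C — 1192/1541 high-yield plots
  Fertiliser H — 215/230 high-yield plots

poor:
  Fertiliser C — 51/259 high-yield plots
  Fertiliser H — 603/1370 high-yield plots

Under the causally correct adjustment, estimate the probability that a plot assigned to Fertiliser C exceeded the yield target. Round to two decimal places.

0.50

The soil fertility-specific comparison favours Fertiliser H throughout, but the pooled figures favour Fertiliser C. The question is whether to condition on soil fertility.
Since soil fertility is a pre-existing factor (not a product of the fertiliser) and it affects the outcome on its own, it is a confounder. The stratified rates, not the pooled rate, identify the causal effect.
Standardising Fertiliser C to the population soil fertility mix: 0.521·1192/1541 + 0.479·51/259 = 0.497.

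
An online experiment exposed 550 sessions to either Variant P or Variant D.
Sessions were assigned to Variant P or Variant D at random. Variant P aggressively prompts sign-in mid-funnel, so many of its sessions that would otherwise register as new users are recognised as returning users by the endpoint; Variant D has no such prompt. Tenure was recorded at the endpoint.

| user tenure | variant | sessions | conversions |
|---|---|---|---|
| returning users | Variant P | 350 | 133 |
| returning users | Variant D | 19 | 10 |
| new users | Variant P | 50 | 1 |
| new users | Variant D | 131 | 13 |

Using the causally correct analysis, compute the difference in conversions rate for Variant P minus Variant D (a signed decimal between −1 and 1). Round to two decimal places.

+0.18

Because the variant influences user tenure, user tenure is a post-treatment mediator, not a confounder. Stratifying on it would bias the estimate; the causal effect is the crude pooled difference.
The causal difference is the pooled difference: 0.335 − 0.153 = +0.182.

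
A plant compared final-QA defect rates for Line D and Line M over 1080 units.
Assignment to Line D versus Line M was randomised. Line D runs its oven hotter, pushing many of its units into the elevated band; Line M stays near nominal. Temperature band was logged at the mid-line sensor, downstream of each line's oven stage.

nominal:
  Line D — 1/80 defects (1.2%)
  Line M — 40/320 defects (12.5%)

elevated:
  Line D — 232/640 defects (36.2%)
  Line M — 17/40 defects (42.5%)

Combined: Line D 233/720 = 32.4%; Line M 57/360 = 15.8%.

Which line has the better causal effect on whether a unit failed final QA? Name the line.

Line M

Because the line influences in-process temperature band, in-process temperature band is a post-treatment mediator, not a confounder. Stratifying on it would bias the estimate; the causal effect is the crude pooled difference.
Pooled: Line D 32.4% vs Line M 15.8%; Line M is lower overall.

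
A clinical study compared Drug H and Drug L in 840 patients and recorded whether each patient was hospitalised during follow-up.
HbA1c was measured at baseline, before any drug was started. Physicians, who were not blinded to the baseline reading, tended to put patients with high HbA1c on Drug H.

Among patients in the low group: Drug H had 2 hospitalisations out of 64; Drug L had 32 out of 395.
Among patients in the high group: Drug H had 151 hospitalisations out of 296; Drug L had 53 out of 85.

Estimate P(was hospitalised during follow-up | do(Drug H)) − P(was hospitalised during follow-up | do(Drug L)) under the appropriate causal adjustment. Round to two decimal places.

Within every HbA1c level Drug H has the lower rate, yet pooled Drug L does — Simpson's reversal.
Since HbA1c is a pre-existing factor (not a product of the drug) and it affects the outcome on its own, it is a confounder. The stratified rates, not the pooled rate, identify the causal effect.
Adjusting over the population distribution of HbA1c: 0.546·(0.031−0.081) + 0.454·(0.510−0.624) = -0.079.

-0.08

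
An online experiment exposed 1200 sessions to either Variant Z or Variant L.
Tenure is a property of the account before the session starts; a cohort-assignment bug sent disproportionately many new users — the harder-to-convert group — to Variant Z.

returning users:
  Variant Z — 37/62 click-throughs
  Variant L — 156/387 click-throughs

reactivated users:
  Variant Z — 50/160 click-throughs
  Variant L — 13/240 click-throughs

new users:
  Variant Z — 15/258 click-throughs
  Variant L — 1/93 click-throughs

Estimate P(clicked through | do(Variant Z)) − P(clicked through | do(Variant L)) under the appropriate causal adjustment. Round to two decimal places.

Since user tenure is a pre-existing factor (not a product of the variant) and it affects the outcome on its own, it is a confounder. The stratified rates, not the pooled rate, identify the causal effect.
Adjusting over the population distribution of user tenure: 0.374·(0.597−0.403) + 0.333·(0.312−0.054) + 0.292·(0.058−0.011) = +0.172.

+0.17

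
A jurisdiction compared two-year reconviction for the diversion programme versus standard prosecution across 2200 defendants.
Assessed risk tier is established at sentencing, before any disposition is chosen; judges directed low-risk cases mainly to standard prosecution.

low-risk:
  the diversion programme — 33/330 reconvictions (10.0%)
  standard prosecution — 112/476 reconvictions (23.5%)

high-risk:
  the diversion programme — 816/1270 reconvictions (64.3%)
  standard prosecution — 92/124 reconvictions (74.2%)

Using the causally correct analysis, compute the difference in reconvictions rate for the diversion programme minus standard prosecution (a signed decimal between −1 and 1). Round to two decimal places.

-0.11

Here assessed risk tier is a common cause — it drives both which disposition a case falls under and the outcome. The crude comparison mixes populations; the stratum-specific rates are the causally relevant ones.
Adjusting over the population distribution of assessed risk tier: 0.366·(0.100−0.235) + 0.634·(0.643−0.742) = -0.113.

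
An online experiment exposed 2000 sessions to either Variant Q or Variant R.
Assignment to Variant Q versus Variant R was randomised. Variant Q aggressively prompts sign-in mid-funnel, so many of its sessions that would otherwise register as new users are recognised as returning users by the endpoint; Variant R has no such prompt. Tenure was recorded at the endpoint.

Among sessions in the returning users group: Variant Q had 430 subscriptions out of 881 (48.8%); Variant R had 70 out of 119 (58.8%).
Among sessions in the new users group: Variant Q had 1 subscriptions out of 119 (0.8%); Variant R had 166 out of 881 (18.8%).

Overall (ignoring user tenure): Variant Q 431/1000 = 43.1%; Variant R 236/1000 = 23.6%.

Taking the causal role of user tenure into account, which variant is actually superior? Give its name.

Variant Q

Variant R is higher inside every user tenure stratum but Variant Q is higher in aggregate. Whether to stratify depends on how user tenure relates to the variant.
The distribution of user tenure is itself part of what the variant does — it is an intermediate outcome. Holding it fixed would remove that part of the effect; the total effect is the pooled difference.
Pooled: Variant Q 43.1% vs Variant R 23.6%; Variant Q is higher overall.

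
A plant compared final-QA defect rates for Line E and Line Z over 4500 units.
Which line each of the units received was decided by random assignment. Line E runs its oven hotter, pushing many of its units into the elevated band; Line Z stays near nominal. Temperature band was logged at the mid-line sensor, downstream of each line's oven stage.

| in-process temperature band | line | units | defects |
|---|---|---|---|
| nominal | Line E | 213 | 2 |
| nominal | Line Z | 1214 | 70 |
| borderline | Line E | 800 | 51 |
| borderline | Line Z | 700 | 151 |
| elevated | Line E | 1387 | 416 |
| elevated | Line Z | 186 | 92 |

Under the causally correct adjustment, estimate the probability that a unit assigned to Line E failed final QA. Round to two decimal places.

0.20

The in-process temperature band-specific comparison favours Line E throughout, but the pooled figures favour Line Z. The question is whether to condition on in-process temperature band.
Stratifying would compare lines among units the lines themselves sorted into in-process temperature band groups — a form of selection on an intermediate. The unconditioned pooled rates give the total causal effect.
So P(outcome | do(Line E)) is just the pooled rate for Line E: 469/2400 = 0.195.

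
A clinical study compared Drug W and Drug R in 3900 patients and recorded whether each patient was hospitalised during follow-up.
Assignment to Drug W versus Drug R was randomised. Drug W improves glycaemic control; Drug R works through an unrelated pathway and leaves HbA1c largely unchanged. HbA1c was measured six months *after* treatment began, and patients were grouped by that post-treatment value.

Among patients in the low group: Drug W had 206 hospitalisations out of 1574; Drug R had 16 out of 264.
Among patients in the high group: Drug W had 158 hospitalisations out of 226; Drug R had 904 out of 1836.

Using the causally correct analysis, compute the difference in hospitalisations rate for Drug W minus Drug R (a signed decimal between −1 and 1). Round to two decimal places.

Drug R is lower inside every HbA1c stratum but Drug W is lower in aggregate. Whether to stratify depends on how HbA1c relates to the drug.
HbA1c is downstream of the drug. One should not condition on a consequence of treatment, so the overall rates are the right comparison.
The causal difference is the pooled difference: 0.202 − 0.438 = -0.236.

-0.24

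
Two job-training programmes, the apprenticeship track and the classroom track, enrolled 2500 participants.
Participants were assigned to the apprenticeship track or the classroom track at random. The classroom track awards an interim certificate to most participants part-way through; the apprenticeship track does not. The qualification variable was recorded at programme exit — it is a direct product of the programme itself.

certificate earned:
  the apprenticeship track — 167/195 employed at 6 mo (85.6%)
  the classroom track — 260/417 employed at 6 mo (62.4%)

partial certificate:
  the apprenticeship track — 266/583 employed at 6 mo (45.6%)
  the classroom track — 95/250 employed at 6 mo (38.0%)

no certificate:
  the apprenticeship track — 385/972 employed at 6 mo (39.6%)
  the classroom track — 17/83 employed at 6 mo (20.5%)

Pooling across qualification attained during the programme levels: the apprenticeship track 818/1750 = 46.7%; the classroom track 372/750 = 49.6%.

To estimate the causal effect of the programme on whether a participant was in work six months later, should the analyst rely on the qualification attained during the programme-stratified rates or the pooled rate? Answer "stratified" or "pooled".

Within every qualification attained during the programme level the apprenticeship track has the higher rate, yet pooled the classroom track does — Simpson's reversal.
The distribution of qualification attained during the programme is itself part of what the programme does — it is an intermediate outcome. Holding it fixed would remove that part of the effect; the total effect is the pooled difference.
Pooled: the apprenticeship track 46.7% vs the classroom track 49.6%; the classroom track is higher overall.

pooled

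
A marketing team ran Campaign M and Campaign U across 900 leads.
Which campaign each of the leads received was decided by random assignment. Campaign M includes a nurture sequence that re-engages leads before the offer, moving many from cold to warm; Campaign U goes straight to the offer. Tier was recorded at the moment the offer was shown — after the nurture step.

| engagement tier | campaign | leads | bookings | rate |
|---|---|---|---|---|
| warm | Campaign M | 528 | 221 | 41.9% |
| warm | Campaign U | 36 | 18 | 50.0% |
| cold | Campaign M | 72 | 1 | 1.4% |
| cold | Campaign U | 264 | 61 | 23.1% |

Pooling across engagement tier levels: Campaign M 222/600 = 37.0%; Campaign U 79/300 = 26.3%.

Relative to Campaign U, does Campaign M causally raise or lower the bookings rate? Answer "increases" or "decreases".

increases

The engagement tier-specific comparison favours Campaign U throughout, but the pooled figures favour Campaign M. The question is whether to condition on engagement tier.
Because the campaign influences engagement tier, engagement tier is a post-treatment mediator, not a confounder. Stratifying on it would bias the estimate; the causal effect is the crude pooled difference.
Pooled: Campaign M 37.0% vs Campaign U 26.3%; Campaign M is higher overall.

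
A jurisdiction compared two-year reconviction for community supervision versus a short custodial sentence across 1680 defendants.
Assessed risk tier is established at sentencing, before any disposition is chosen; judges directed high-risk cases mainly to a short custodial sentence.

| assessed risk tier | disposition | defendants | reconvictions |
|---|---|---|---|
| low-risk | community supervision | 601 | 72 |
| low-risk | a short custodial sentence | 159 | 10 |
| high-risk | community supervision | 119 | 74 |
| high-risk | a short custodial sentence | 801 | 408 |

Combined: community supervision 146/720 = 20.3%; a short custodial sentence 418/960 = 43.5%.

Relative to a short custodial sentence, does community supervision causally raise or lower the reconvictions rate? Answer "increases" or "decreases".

increases

The assessed risk tier-specific comparison favours a short custodial sentence throughout, but the pooled figures favour community supervision. The question is whether to condition on assessed risk tier.
Here assessed risk tier is a common cause — it drives both which disposition a case falls under and the outcome. The crude comparison mixes populations; the stratum-specific rates are the causally relevant ones.
Within each level — low-risk: 12.0% vs 6.3%; high-risk: 62.2% vs 50.9% — a short custodial sentence is lower every time.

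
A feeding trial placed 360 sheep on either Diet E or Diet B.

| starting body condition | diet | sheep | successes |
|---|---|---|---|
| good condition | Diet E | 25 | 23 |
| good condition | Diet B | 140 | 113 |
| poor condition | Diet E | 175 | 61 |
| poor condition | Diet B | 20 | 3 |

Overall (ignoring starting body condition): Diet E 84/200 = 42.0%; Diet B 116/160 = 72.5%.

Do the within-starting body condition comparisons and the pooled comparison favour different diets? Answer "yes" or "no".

Within each starting body condition level (good condition 92.0% vs 80.7%; poor condition 34.9% vs 15.0%), Diet E has the higher rate every time. Pooled: 42.0% vs 72.5% — Diet B has the higher rate overall. The two comparisons disagree.

yes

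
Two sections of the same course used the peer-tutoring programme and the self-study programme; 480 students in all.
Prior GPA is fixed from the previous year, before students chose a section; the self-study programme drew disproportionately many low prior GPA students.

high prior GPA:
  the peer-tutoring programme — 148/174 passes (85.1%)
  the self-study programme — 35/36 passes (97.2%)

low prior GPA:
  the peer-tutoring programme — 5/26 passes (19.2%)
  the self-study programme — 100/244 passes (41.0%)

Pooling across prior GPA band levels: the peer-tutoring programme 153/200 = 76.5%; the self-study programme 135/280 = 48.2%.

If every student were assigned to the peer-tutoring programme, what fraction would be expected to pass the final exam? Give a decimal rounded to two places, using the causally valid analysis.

0.48

Nothing the teaching method does changes prior GPA band; the imbalance is an allocation artefact. With prior GPA band also predicting the outcome, the pooled figure is confounded, and the within-stratum comparison is the causal one.
Standardising the peer-tutoring programme to the population prior GPA band mix: 0.438·148/174 + 0.562·5/26 = 0.480.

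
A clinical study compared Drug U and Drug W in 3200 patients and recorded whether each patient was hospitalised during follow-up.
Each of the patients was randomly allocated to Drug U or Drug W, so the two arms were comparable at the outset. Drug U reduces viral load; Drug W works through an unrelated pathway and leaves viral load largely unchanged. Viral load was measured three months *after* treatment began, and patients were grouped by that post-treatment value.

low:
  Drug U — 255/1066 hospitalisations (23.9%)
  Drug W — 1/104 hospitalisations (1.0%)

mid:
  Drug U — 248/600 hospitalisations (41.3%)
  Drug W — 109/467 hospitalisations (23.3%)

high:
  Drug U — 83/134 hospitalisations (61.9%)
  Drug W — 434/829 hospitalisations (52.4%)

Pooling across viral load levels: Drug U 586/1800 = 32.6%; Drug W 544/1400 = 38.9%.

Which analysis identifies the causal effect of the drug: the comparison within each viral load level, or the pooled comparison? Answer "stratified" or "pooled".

pooled

Because the drug influences viral load, viral load is a post-treatment mediator, not a confounder. Stratifying on it would bias the estimate; the causal effect is the crude pooled difference.
Pooled: Drug U 32.6% vs Drug W 38.9%; Drug U is lower overall.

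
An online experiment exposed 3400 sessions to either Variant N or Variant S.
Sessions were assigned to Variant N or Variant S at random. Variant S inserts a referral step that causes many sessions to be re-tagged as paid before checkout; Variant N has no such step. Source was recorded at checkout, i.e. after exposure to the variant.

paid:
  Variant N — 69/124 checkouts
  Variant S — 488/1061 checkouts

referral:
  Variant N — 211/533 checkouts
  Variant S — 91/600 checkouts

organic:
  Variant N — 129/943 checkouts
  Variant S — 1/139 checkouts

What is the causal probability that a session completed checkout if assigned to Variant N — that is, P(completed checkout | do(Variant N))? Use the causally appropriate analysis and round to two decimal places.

0.26

Because the variant influences traffic source, traffic source is a post-treatment mediator, not a confounder. Stratifying on it would bias the estimate; the causal effect is the crude pooled difference.
So P(outcome | do(Variant N)) is just the pooled rate for Variant N: 409/1600 = 0.256.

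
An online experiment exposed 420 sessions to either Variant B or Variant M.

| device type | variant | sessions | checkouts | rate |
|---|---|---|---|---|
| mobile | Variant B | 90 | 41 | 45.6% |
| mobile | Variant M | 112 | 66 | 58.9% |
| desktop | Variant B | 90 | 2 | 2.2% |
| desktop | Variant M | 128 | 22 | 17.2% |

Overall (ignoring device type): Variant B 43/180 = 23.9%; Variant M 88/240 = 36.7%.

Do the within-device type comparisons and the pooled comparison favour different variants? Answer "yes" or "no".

Within each device type level (mobile 45.6% vs 58.9%; desktop 2.2% vs 17.2%), Variant M has the higher rate every time. Pooled: 23.9% vs 36.7% — Variant M has the higher rate overall. They agree.

no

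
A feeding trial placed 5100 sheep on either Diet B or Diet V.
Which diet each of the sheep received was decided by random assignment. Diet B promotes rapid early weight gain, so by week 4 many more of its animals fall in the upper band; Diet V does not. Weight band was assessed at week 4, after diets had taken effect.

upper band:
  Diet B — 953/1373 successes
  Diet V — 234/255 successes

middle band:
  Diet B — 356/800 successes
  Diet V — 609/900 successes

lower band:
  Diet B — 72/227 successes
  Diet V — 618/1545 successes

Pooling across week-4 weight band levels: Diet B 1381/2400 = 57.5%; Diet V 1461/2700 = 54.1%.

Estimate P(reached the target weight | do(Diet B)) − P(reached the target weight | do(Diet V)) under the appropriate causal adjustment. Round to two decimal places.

Because the diet influences week-4 weight band, week-4 weight band is a post-treatment mediator, not a confounder. Stratifying on it would bias the estimate; the causal effect is the crude pooled difference.
The causal difference is the pooled difference: 0.575 − 0.541 = +0.034.

+0.03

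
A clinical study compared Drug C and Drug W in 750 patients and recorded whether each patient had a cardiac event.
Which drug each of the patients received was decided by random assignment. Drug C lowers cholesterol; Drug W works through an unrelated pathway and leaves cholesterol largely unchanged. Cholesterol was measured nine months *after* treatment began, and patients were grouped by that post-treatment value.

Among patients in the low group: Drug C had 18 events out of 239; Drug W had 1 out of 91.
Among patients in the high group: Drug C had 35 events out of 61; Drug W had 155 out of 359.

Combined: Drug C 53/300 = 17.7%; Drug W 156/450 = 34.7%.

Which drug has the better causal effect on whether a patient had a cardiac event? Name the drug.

Drug C

The cholesterol-specific comparison favours Drug W throughout, but the pooled figures favour Drug C. The question is whether to condition on cholesterol.
Because the drug influences cholesterol, cholesterol is a post-treatment mediator, not a confounder. Stratifying on it would bias the estimate; the causal effect is the crude pooled difference.
Pooled: Drug C 17.7% vs Drug W 34.7%; Drug C is lower overall.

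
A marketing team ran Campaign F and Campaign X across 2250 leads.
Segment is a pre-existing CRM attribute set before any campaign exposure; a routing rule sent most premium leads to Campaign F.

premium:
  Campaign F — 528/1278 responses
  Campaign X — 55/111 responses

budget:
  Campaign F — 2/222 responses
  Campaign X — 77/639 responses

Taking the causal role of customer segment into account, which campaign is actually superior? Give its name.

Campaign X

The stratified and pooled comparisons disagree (Campaign X wins within each customer segment; Campaign F wins overall), so the answer turns on the causal role of customer segment.
Since customer segment is a pre-existing factor (not a product of the campaign) and it affects the outcome on its own, it is a confounder. The stratified rates, not the pooled rate, identify the causal effect.
Within each level — premium: 41.3% vs 49.5%; budget: 0.9% vs 12.1% — Campaign X is higher every time.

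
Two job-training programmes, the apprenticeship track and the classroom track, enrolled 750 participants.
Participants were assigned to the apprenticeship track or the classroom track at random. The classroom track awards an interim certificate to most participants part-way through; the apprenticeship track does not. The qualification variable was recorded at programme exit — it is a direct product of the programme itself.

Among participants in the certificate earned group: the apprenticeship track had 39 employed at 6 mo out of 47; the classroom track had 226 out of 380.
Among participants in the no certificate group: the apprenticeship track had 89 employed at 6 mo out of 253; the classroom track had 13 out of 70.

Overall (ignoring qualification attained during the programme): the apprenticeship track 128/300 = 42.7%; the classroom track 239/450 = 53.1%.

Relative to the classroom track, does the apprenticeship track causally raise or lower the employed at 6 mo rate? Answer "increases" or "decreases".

Stratifying would compare programmes among participants the programmes themselves sorted into qualification attained during the programme groups — a form of selection on an intermediate. The unconditioned pooled rates give the total causal effect.
Pooled: the apprenticeship track 42.7% vs the classroom track 53.1%; the classroom track is higher overall.

decreases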